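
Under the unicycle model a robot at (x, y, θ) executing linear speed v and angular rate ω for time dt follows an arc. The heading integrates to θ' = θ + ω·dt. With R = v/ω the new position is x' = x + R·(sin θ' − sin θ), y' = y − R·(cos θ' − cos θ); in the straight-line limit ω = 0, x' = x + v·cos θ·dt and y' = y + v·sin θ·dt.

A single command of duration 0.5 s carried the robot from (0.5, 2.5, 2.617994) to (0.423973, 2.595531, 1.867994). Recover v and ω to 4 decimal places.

v = 0.2500, ω = -1.5000

Δθ = 1.867994 − 2.617994 = -0.750000
ω = Δθ/dt = -0.750000/0.5 = -1.5000
R = −Δy/(cos θ' − cos θ) = -0.1667
v = R·ω = -0.1667·-1.5000 = 0.2500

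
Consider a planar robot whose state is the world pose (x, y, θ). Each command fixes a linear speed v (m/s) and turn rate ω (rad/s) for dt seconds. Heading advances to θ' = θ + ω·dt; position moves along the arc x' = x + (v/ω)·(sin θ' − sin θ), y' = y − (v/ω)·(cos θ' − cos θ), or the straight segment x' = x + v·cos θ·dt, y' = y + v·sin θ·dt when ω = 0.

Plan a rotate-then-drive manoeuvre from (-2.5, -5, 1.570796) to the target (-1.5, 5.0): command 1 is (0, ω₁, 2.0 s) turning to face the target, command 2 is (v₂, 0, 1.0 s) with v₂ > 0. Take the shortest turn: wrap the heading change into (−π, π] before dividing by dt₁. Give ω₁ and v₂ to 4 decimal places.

ω₁ = -0.0498, v₂ = 10.0499

heading to target = atan2(5−-5, -1.5−-2.5) = 1.4711
Δθ = wrap(1.4711 − 1.5708) = -0.0997; ω₁ = Δθ/dt₁ = -0.0498
distance = √((-1.5−-2.5)² + (5−-5)²) = 10.0499; v₂ = distance/dt₂ = 10.0499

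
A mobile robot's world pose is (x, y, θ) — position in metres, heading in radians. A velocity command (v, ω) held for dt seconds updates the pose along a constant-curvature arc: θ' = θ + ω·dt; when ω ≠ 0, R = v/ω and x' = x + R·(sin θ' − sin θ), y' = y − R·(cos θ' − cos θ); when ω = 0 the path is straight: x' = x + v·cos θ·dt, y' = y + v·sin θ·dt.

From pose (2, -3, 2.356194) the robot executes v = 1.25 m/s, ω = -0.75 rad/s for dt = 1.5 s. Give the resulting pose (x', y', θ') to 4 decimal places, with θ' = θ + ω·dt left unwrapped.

(1.6070, -1.2663, 1.2312)

θ' = 2.3562 + -0.75·1.5 = 1.2312
R = v/ω = 1.25/-0.75 = -1.6667
x' = 2 + -1.6667·(sin 1.2312 − sin 2.3562) = 1.6070
y' = -3 − -1.6667·(cos 1.2312 − cos 2.3562) = -1.2663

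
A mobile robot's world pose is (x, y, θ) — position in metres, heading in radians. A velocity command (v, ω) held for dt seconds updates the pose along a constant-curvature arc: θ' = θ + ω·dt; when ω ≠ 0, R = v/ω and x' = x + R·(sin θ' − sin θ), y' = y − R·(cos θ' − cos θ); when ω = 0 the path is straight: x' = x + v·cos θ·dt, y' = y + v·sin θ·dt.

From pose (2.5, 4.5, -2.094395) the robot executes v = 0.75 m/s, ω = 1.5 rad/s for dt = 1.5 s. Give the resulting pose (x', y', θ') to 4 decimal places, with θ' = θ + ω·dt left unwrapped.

θ' = -2.0944 + 1.5·1.5 = 0.1556
R = v/ω = 0.75/1.5 = 0.5000
x' = 2.5 + 0.5000·(sin 0.1556 − sin -2.0944) = 3.0105
y' = 4.5 − 0.5000·(cos 0.1556 − cos -2.0944) = 3.7560

(3.0105, 3.7560, 0.1556)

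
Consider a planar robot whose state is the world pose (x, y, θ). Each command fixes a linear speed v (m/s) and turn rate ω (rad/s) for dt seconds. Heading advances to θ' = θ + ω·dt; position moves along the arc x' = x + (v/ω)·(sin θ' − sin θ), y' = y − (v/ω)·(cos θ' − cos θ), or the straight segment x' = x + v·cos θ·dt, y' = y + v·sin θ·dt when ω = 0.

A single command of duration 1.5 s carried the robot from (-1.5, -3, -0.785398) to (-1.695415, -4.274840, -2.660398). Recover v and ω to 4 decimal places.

Δθ = -2.660398 − -0.785398 = -1.875000
ω = Δθ/dt = -1.875000/1.5 = -1.2500
R = −Δy/(cos θ' − cos θ) = -0.8000
v = R·ω = -0.8000·-1.2500 = 1.0000

v = 1.0000, ω = -1.2500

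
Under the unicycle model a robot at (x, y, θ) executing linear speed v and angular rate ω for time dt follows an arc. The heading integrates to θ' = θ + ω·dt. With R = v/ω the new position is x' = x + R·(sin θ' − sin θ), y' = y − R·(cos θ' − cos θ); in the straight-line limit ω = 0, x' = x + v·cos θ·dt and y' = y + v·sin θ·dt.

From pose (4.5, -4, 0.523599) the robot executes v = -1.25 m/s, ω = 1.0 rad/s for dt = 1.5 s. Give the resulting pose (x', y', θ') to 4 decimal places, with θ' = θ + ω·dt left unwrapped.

θ' = 0.5236 + 1.0·1.5 = 2.0236
R = v/ω = -1.25/1.0 = -1.2500
x' = 4.5 + -1.2500·(sin 2.0236 − sin 0.5236) = 4.0010
y' = -4 − -1.2500·(cos 2.0236 − cos 0.5236) = -5.6294

(4.0010, -5.6294, 2.0236)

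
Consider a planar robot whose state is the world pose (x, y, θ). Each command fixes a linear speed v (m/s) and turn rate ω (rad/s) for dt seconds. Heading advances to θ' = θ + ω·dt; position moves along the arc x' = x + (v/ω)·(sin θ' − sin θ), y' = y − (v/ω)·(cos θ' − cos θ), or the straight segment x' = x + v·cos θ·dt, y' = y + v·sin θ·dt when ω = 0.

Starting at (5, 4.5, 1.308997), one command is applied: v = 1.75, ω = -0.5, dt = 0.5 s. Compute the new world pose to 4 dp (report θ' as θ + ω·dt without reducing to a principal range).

(5.3292, 5.3082, 1.0590)

θ' = 1.3090 + -0.5·0.5 = 1.0590
R = v/ω = 1.75/-0.5 = -3.5000
x' = 5 + -3.5000·(sin 1.0590 − sin 1.3090) = 5.3292
y' = 4.5 − -3.5000·(cos 1.0590 − cos 1.3090) = 5.3082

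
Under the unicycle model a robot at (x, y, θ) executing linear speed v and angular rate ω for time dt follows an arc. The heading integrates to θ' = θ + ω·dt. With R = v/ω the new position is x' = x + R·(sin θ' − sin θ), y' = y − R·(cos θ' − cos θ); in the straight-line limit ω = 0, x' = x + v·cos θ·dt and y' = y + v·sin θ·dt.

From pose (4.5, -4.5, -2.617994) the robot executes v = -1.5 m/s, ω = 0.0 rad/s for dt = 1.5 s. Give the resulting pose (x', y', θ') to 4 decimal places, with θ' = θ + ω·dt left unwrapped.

θ' = -2.6180 + 0.0·1.5 = -2.6180
ω = 0 → straight: x' = 4.5 + -1.5·cos(-2.6180)·1.5 = 6.4486
y' = -4.5 + -1.5·sin(-2.6180)·1.5 = -3.3750

(6.4486, -3.3750, -2.6180)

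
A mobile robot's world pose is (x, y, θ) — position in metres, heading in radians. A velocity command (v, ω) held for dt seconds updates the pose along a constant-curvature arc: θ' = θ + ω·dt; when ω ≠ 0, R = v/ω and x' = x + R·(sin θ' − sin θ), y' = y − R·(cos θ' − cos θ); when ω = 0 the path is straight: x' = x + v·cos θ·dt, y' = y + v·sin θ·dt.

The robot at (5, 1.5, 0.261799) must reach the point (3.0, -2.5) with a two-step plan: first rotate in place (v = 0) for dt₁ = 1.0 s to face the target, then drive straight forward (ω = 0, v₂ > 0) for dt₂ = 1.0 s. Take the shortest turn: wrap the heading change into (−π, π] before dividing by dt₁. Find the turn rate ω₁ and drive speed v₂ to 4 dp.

ω₁ = -2.2962, v₂ = 4.4721

heading to target = atan2(-2.5−1.5, 3−5) = -2.0344
Δθ = wrap(-2.0344 − 0.2618) = -2.2962; ω₁ = Δθ/dt₁ = -2.2962
distance = √((3−5)² + (-2.5−1.5)²) = 4.4721; v₂ = distance/dt₂ = 4.4721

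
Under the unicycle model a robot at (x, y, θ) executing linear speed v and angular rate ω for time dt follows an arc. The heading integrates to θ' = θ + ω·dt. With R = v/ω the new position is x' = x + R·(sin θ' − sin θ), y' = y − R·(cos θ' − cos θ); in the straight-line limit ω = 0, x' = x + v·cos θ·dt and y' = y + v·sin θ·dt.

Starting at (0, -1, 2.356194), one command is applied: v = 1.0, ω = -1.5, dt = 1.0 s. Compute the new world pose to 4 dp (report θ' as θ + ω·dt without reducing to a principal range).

(-0.0322, -0.0917, 0.8562)

θ' = 2.3562 + -1.5·1.0 = 0.8562
R = v/ω = 1.0/-1.5 = -0.6667
x' = 0 + -0.6667·(sin 0.8562 − sin 2.3562) = -0.0322
y' = -1 − -0.6667·(cos 0.8562 − cos 2.3562) = -0.0917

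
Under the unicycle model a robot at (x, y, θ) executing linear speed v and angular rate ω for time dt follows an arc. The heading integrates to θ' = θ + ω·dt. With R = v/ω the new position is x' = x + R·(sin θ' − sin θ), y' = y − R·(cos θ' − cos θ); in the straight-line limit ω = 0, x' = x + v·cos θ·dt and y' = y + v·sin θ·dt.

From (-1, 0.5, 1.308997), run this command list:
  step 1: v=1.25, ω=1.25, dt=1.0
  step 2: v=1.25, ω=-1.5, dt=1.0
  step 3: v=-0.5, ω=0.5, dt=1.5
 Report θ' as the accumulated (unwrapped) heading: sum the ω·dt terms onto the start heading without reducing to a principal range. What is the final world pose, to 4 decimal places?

(-1.7837, 1.9721, 1.8090)

step 1: θ'=2.5590 (R=1.0000) → pose (-1.4157, 1.5939, 2.5590)
step 2: θ'=1.0590 (R=-0.8333) → pose (-1.6838, 2.6978, 1.0590)
step 3: θ'=1.8090 (R=-1.0000) → pose (-1.7837, 1.9721, 1.8090)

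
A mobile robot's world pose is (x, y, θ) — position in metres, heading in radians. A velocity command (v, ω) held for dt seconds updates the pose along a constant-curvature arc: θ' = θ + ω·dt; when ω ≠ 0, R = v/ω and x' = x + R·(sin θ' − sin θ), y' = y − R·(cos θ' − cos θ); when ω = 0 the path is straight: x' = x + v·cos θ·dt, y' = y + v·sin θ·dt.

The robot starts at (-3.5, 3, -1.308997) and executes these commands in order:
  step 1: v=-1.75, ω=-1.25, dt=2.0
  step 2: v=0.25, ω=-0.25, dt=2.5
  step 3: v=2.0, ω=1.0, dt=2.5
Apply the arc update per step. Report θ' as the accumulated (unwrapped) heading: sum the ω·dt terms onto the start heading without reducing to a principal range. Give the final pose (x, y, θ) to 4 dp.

(-5.4163, 5.1335, -1.9340)

step 1: θ'=-3.8090 (R=1.4000) → pose (-1.2812, 4.4619, -3.8090)
step 2: θ'=-4.4340 (R=-1.0000) → pose (-1.6237, 4.9726, -4.4340)
step 3: θ'=-1.9340 (R=2.0000) → pose (-5.4163, 5.1335, -1.9340)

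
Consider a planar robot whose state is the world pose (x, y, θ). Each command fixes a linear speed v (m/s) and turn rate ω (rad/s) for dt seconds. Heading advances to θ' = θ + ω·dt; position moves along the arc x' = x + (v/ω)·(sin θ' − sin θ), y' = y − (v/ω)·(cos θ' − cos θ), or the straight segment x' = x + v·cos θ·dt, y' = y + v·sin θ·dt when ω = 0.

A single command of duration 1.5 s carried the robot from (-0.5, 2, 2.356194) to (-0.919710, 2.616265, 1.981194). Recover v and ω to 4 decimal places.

v = 0.5000, ω = -0.2500

Δθ = 1.981194 − 2.356194 = -0.375000
ω = Δθ/dt = -0.375000/1.5 = -0.2500
R = −Δy/(cos θ' − cos θ) = -2.0000
v = R·ω = -2.0000·-0.2500 = 0.5000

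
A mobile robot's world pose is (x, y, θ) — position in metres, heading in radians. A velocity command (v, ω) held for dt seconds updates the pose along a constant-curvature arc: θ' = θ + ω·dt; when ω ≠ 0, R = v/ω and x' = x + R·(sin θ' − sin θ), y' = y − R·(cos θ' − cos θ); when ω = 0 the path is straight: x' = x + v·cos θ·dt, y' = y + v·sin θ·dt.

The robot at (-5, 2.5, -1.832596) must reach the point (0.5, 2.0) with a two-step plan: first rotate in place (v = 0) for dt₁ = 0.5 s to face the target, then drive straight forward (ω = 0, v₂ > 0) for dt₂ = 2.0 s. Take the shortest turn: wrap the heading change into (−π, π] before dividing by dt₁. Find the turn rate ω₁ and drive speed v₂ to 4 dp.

heading to target = atan2(2−2.5, 0.5−-5) = -0.0907
Δθ = wrap(-0.0907 − -1.8326) = 1.7419; ω₁ = Δθ/dt₁ = 3.4839
distance = √((0.5−-5)² + (2−2.5)²) = 5.5227; v₂ = distance/dt₂ = 2.7613

ω₁ = 3.4839, v₂ = 2.7613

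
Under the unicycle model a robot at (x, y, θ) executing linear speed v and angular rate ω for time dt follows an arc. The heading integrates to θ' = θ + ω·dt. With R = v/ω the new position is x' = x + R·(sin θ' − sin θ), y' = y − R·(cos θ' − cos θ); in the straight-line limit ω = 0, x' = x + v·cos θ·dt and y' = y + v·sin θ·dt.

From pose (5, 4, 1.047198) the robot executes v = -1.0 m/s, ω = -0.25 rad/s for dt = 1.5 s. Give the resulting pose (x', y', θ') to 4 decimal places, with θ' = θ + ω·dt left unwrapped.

(4.0267, 2.8702, 0.6722)

θ' = 1.0472 + -0.25·1.5 = 0.6722
R = v/ω = -1.0/-0.25 = 4.0000
x' = 5 + 4.0000·(sin 0.6722 − sin 1.0472) = 4.0267
y' = 4 − 4.0000·(cos 0.6722 − cos 1.0472) = 2.8702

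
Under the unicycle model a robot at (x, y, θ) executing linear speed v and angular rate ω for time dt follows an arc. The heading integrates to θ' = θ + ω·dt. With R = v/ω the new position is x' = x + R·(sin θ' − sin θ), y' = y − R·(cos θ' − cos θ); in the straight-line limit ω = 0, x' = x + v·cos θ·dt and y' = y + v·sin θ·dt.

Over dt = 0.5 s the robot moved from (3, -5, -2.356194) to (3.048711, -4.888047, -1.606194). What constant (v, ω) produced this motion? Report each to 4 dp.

v = -0.2500, ω = 1.5000

Δθ = -1.606194 − -2.356194 = 0.750000
ω = Δθ/dt = 0.750000/0.5 = 1.5000
R = −Δy/(cos θ' − cos θ) = -0.1667
v = R·ω = -0.1667·1.5000 = -0.2500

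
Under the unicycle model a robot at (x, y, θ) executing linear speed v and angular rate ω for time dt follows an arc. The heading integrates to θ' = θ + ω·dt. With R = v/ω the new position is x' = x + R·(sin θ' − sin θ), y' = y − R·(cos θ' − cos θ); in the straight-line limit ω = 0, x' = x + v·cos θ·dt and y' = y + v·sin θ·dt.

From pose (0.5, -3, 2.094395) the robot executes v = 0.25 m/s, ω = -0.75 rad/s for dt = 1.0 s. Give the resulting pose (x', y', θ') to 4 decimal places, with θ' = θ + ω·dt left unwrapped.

(0.4638, -2.7585, 1.3444)

θ' = 2.0944 + -0.75·1.0 = 1.3444
R = v/ω = 0.25/-0.75 = -0.3333
x' = 0.5 + -0.3333·(sin 1.3444 − sin 2.0944) = 0.4638
y' = -3 − -0.3333·(cos 1.3444 − cos 2.0944) = -2.7585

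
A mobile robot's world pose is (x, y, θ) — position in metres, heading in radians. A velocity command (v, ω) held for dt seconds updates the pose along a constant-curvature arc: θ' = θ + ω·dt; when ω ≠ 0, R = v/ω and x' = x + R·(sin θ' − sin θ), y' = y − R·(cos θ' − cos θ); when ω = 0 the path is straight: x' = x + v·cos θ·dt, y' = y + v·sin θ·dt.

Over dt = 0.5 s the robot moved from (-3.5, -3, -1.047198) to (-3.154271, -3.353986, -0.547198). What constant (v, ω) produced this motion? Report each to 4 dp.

Δθ = -0.547198 − -1.047198 = 0.500000
ω = Δθ/dt = 0.500000/0.5 = 1.0000
R = −Δy/(cos θ' − cos θ) = 1.0000
v = R·ω = 1.0000·1.0000 = 1.0000

v = 1.0000, ω = 1.0000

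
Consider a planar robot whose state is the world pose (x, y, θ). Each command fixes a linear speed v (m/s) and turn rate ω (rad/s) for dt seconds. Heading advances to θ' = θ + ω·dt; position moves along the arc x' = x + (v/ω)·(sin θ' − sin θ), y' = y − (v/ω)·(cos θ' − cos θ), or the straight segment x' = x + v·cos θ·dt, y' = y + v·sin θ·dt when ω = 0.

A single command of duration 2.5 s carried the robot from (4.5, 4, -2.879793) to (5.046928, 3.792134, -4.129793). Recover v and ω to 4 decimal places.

Δθ = -4.129793 − -2.879793 = -1.250000
ω = Δθ/dt = -1.250000/2.5 = -0.5000
R = Δx/(sin θ' − sin θ) = 0.5000
v = R·ω = 0.5000·-0.5000 = -0.2500

v = -0.2500, ω = -0.5000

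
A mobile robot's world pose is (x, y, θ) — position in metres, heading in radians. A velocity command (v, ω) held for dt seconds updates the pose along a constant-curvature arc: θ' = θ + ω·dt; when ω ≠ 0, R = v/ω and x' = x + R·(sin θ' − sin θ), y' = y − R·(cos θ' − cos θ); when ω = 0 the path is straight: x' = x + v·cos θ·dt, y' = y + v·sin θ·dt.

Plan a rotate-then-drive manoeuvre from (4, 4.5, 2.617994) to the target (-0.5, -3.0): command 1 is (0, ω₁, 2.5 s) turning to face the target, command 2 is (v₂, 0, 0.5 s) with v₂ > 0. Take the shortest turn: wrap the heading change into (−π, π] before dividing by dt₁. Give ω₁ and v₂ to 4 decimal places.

ω₁ = 0.6216, v₂ = 17.4929

heading to target = atan2(-3−4.5, -0.5−4) = -2.1112
Δθ = wrap(-2.1112 − 2.6180) = 1.5540; ω₁ = Δθ/dt₁ = 0.6216
distance = √((-0.5−4)² + (-3−4.5)²) = 8.7464; v₂ = distance/dt₂ = 17.4929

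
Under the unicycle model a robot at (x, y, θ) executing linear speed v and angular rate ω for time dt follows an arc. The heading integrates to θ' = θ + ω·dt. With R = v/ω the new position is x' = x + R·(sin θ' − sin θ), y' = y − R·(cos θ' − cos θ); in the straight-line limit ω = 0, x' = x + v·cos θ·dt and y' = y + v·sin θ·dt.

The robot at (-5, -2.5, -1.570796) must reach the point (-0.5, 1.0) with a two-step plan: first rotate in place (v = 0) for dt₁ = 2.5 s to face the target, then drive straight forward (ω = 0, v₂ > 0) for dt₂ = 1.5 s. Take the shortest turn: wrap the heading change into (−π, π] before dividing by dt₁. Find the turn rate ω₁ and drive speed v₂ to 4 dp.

heading to target = atan2(1−-2.5, -0.5−-5) = 0.6610
Δθ = wrap(0.6610 − -1.5708) = 2.2318; ω₁ = Δθ/dt₁ = 0.8927
distance = √((-0.5−-5)² + (1−-2.5)²) = 5.7009; v₂ = distance/dt₂ = 3.8006

ω₁ = 0.8927, v₂ = 3.8006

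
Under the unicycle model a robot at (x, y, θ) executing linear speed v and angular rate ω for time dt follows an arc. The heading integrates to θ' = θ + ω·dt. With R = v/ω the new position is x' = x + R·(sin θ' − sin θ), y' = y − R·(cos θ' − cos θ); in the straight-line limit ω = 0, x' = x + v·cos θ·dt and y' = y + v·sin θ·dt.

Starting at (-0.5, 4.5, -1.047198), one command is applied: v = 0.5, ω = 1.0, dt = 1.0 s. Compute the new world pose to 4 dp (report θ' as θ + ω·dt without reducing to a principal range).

θ' = -1.0472 + 1.0·1.0 = -0.0472
R = v/ω = 0.5/1.0 = 0.5000
x' = -0.5 + 0.5000·(sin -0.0472 − sin -1.0472) = -0.0906
y' = 4.5 − 0.5000·(cos -0.0472 − cos -1.0472) = 4.2506

(-0.0906, 4.2506, -0.0472)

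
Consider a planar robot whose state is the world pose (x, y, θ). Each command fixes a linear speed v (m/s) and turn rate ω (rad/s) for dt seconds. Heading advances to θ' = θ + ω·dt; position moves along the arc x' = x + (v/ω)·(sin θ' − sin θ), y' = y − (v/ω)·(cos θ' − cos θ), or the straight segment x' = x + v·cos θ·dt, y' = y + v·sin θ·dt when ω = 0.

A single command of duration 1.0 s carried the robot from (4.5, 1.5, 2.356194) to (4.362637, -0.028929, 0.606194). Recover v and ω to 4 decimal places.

Δθ = 0.606194 − 2.356194 = -1.750000
ω = Δθ/dt = -1.750000/1.0 = -1.7500
R = −Δy/(cos θ' − cos θ) = 1.0000
v = R·ω = 1.0000·-1.7500 = -1.7500

v = -1.7500, ω = -1.7500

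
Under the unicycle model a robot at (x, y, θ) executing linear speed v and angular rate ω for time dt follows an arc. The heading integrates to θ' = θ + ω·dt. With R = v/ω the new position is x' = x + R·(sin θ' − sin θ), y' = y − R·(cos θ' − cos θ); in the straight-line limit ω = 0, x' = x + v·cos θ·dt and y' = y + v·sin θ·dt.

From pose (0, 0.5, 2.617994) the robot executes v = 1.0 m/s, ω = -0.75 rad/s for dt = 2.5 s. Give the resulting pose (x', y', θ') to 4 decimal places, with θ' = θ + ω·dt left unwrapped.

(-0.2353, 2.6366, 0.7430)

θ' = 2.6180 + -0.75·2.5 = 0.7430
R = v/ω = 1.0/-0.75 = -1.3333
x' = 0 + -1.3333·(sin 0.7430 − sin 2.6180) = -0.2353
y' = 0.5 − -1.3333·(cos 0.7430 − cos 2.6180) = 2.6366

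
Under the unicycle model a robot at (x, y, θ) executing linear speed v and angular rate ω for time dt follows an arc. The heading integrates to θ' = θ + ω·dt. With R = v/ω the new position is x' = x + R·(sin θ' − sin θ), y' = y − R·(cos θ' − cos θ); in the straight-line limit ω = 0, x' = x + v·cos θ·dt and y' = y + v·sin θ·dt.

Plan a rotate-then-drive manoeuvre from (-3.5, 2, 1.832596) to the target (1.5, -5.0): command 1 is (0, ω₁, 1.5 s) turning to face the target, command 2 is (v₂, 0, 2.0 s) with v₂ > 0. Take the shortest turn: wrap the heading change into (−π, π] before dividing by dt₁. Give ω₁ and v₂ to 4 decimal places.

heading to target = atan2(-5−2, 1.5−-3.5) = -0.9505
Δθ = wrap(-0.9505 − 1.8326) = -2.7831; ω₁ = Δθ/dt₁ = -1.8554
distance = √((1.5−-3.5)² + (-5−2)²) = 8.6023; v₂ = distance/dt₂ = 4.3012

ω₁ = -1.8554, v₂ = 4.3012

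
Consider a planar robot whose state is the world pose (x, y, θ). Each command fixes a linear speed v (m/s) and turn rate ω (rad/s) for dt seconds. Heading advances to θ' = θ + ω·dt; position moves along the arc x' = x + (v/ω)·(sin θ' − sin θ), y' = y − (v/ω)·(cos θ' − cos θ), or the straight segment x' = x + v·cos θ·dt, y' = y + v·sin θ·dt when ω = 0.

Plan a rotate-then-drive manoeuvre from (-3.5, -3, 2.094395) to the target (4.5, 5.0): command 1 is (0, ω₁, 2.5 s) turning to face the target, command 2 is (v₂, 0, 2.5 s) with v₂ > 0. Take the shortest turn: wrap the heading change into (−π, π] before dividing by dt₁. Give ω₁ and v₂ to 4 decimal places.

heading to target = atan2(5−-3, 4.5−-3.5) = 0.7854
Δθ = wrap(0.7854 − 2.0944) = -1.3090; ω₁ = Δθ/dt₁ = -0.5236
distance = √((4.5−-3.5)² + (5−-3)²) = 11.3137; v₂ = distance/dt₂ = 4.5255

ω₁ = -0.5236, v₂ = 4.5255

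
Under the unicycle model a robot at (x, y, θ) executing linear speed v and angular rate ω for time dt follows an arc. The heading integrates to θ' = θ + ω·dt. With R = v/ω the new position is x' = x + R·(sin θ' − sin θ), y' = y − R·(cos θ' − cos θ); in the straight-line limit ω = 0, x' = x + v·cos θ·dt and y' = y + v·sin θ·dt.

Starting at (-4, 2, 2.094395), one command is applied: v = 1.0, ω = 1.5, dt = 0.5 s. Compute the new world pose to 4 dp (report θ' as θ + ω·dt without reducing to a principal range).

(-4.3821, 2.3041, 2.8444)

θ' = 2.0944 + 1.5·0.5 = 2.8444
R = v/ω = 1.0/1.5 = 0.6667
x' = -4 + 0.6667·(sin 2.8444 − sin 2.0944) = -4.3821
y' = 2 − 0.6667·(cos 2.8444 − cos 2.0944) = 2.3041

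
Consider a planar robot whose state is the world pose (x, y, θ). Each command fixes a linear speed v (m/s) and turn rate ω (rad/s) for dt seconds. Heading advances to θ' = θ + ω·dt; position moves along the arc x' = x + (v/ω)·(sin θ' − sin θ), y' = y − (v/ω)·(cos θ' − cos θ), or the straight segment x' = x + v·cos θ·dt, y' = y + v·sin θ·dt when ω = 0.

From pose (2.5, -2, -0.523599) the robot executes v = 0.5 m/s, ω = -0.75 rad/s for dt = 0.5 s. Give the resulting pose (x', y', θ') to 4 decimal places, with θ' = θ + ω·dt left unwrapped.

(2.6883, -2.1622, -0.8986)

θ' = -0.5236 + -0.75·0.5 = -0.8986
R = v/ω = 0.5/-0.75 = -0.6667
x' = 2.5 + -0.6667·(sin -0.8986 − sin -0.5236) = 2.6883
y' = -2 − -0.6667·(cos -0.8986 − cos -0.5236) = -2.1622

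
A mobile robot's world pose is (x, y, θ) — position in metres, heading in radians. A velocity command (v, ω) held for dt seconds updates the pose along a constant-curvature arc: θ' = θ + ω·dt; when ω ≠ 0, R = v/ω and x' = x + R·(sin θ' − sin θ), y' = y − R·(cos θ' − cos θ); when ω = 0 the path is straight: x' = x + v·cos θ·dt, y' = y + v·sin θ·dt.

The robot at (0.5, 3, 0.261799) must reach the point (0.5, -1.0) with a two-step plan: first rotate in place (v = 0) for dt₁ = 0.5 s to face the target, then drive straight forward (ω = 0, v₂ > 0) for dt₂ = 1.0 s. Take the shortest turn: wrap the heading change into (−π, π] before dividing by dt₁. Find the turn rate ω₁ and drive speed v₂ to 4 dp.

ω₁ = -3.6652, v₂ = 4.0000

heading to target = atan2(-1−3, 0.5−0.5) = -1.5708
Δθ = wrap(-1.5708 − 0.2618) = -1.8326; ω₁ = Δθ/dt₁ = -3.6652
distance = √((0.5−0.5)² + (-1−3)²) = 4.0000; v₂ = distance/dt₂ = 4.0000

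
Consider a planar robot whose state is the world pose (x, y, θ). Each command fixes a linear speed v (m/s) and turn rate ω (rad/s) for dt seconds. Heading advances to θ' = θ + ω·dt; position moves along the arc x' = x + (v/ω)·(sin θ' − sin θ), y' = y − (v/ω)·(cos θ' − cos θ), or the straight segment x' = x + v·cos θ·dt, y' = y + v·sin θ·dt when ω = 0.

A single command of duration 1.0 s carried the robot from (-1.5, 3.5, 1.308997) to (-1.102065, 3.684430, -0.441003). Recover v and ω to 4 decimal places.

v = 0.5000, ω = -1.7500

Δθ = -0.441003 − 1.308997 = -1.750000
ω = Δθ/dt = -1.750000/1.0 = -1.7500
R = Δx/(sin θ' − sin θ) = -0.2857
v = R·ω = -0.2857·-1.7500 = 0.5000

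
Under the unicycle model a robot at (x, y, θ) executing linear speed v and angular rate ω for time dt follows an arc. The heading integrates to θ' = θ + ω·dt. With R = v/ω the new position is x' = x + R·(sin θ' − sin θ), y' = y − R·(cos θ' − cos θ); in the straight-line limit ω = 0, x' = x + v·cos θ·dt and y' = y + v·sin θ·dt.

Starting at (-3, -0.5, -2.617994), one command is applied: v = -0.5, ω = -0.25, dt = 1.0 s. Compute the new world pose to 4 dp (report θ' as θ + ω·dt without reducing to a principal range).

(-2.5404, -0.3064, -2.8680)

θ' = -2.6180 + -0.25·1.0 = -2.8680
R = v/ω = -0.5/-0.25 = 2.0000
x' = -3 + 2.0000·(sin -2.8680 − sin -2.6180) = -2.5404
y' = -0.5 − 2.0000·(cos -2.8680 − cos -2.6180) = -0.3064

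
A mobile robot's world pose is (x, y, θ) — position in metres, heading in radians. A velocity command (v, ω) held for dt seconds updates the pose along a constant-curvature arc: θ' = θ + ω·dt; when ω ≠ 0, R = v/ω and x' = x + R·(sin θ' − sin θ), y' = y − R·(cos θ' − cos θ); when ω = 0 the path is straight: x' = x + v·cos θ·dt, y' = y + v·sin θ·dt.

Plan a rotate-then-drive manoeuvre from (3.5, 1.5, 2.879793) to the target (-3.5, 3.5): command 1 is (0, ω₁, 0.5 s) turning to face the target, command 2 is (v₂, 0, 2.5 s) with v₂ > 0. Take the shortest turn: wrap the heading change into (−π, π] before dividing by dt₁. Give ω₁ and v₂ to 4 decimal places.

ω₁ = -0.0330, v₂ = 2.9120

heading to target = atan2(3.5−1.5, -3.5−3.5) = 2.8633
Δθ = wrap(2.8633 − 2.8798) = -0.0165; ω₁ = Δθ/dt₁ = -0.0330
distance = √((-3.5−3.5)² + (3.5−1.5)²) = 7.2801; v₂ = distance/dt₂ = 2.9120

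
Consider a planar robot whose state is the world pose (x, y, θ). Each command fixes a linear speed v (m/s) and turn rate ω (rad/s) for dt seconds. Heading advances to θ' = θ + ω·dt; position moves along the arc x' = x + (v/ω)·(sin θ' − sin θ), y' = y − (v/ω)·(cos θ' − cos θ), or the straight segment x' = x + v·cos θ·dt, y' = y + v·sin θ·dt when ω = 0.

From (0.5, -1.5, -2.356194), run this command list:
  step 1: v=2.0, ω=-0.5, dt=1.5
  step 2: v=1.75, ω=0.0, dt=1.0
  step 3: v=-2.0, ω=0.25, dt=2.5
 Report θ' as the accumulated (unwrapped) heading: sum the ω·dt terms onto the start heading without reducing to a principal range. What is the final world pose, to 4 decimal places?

step 1: θ'=-3.1062 (R=-4.0000) → pose (-2.1869, -2.6691, -3.1062)
step 2: θ'=-3.1062 (straight) → pose (-3.9358, -2.7310, -3.1062)
step 3: θ'=-2.4812 (R=-8.0000) → pose (0.6886, -1.0540, -2.4812)

(0.6886, -1.0540, -2.4812)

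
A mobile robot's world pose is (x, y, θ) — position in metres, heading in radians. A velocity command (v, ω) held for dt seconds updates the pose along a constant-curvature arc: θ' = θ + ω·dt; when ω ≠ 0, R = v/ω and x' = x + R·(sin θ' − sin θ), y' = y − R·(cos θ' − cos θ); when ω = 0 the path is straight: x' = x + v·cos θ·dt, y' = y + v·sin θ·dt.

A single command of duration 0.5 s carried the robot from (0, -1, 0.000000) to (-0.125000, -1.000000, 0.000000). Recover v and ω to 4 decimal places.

Δθ = 0.000000 − 0.000000 = 0.000000
ω = Δθ/dt = 0.000000/0.5 = 0.0000
ω = 0 → v = (Δx·cos θ + Δy·sin θ)/dt = -0.2500

v = -0.2500, ω = 0.0000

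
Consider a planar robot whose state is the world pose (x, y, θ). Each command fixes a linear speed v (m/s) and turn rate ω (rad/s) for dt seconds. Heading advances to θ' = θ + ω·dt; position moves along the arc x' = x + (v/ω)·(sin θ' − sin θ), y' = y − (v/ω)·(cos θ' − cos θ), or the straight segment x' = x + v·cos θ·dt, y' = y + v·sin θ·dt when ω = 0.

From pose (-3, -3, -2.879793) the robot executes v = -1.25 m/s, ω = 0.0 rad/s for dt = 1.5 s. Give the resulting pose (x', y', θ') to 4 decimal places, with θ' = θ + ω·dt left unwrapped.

(-1.1889, -2.5147, -2.8798)

θ' = -2.8798 + 0.0·1.5 = -2.8798
ω = 0 → straight: x' = -3 + -1.25·cos(-2.8798)·1.5 = -1.1889
y' = -3 + -1.25·sin(-2.8798)·1.5 = -2.5147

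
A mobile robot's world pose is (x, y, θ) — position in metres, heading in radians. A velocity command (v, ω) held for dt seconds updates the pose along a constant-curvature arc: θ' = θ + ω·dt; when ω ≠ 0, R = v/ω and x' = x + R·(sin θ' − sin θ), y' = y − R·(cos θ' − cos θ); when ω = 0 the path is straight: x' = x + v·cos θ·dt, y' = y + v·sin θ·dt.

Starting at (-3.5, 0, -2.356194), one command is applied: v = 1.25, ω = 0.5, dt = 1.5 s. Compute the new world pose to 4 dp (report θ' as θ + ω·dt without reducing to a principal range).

θ' = -2.3562 + 0.5·1.5 = -1.6062
R = v/ω = 1.25/0.5 = 2.5000
x' = -3.5 + 2.5000·(sin -1.6062 − sin -2.3562) = -4.2307
y' = 0 − 2.5000·(cos -1.6062 − cos -2.3562) = -1.6793

(-4.2307, -1.6793, -1.6062)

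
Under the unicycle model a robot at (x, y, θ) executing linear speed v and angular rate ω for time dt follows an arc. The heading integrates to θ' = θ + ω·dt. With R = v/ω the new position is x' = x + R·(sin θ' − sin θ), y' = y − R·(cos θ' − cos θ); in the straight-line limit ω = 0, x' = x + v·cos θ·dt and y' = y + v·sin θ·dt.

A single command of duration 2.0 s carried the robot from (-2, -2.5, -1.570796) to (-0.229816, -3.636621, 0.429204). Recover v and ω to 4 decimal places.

v = 1.2500, ω = 1.0000

Δθ = 0.429204 − -1.570796 = 2.000000
ω = Δθ/dt = 2.000000/2.0 = 1.0000
R = Δx/(sin θ' − sin θ) = 1.2500
v = R·ω = 1.2500·1.0000 = 1.2500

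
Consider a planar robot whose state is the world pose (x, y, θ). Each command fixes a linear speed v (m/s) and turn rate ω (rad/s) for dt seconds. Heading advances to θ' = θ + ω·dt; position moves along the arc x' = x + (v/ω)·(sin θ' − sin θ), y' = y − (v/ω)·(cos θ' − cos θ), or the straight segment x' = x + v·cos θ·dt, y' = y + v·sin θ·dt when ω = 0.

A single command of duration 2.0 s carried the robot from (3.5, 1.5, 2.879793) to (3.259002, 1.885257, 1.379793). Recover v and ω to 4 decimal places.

v = 0.2500, ω = -0.7500

Δθ = 1.379793 − 2.879793 = -1.500000
ω = Δθ/dt = -1.500000/2.0 = -0.7500
R = −Δy/(cos θ' − cos θ) = -0.3333
v = R·ω = -0.3333·-0.7500 = 0.2500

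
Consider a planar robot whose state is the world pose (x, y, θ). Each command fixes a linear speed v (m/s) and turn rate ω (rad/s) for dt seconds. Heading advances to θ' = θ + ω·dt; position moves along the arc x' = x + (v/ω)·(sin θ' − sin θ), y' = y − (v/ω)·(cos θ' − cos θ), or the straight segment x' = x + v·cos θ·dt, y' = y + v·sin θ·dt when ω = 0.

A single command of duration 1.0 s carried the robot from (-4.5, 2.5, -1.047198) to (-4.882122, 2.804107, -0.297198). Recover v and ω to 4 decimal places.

v = -0.5000, ω = 0.7500

Δθ = -0.297198 − -1.047198 = 0.750000
ω = Δθ/dt = 0.750000/1.0 = 0.7500
R = Δx/(sin θ' − sin θ) = -0.6667
v = R·ω = -0.6667·0.7500 = -0.5000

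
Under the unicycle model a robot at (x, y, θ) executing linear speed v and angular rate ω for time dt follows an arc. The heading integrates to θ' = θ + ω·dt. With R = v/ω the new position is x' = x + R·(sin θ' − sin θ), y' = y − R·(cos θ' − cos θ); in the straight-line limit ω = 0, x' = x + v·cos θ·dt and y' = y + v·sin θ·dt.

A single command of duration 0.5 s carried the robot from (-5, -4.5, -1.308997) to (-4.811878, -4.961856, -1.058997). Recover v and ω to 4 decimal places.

Δθ = -1.058997 − -1.308997 = 0.250000
ω = Δθ/dt = 0.250000/0.5 = 0.5000
R = −Δy/(cos θ' − cos θ) = 2.0000
v = R·ω = 2.0000·0.5000 = 1.0000

v = 1.0000, ω = 0.5000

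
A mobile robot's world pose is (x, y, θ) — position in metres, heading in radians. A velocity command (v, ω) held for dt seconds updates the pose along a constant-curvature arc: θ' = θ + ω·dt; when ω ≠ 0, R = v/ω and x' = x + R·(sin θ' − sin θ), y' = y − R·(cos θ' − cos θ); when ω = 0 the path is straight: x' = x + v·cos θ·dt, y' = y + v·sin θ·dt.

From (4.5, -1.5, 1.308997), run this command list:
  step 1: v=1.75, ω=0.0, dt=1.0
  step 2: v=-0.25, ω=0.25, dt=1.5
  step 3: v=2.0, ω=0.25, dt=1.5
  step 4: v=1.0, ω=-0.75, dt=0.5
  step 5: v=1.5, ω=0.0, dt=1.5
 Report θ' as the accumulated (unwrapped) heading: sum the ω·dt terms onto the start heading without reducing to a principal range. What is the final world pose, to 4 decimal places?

step 1: θ'=1.3090 (straight) → pose (4.9529, 0.1904, 1.3090)
step 2: θ'=1.6840 (R=-1.0000) → pose (4.9253, -0.1814, 1.6840)
step 3: θ'=2.0590 (R=8.0000) → pose (4.0419, 2.6672, 2.0590)
step 4: θ'=1.6840 (R=-1.3333) → pose (3.8947, 3.1420, 1.6840)
step 5: θ'=1.6840 (straight) → pose (3.6405, 5.3776, 1.6840)

(3.6405, 5.3776, 1.6840)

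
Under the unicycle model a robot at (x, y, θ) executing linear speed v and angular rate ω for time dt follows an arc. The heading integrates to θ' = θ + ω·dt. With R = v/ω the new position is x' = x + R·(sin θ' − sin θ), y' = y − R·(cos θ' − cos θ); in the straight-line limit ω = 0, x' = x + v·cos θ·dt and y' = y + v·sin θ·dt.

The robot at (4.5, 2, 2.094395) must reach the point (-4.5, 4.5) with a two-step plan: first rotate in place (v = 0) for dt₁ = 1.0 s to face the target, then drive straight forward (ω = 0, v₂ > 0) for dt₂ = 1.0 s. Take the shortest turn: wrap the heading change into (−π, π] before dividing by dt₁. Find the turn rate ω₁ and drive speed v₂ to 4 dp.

heading to target = atan2(4.5−2, -4.5−4.5) = 2.8706
Δθ = wrap(2.8706 − 2.0944) = 0.7763; ω₁ = Δθ/dt₁ = 0.7763
distance = √((-4.5−4.5)² + (4.5−2)²) = 9.3408; v₂ = distance/dt₂ = 9.3408

ω₁ = 0.7763, v₂ = 9.3408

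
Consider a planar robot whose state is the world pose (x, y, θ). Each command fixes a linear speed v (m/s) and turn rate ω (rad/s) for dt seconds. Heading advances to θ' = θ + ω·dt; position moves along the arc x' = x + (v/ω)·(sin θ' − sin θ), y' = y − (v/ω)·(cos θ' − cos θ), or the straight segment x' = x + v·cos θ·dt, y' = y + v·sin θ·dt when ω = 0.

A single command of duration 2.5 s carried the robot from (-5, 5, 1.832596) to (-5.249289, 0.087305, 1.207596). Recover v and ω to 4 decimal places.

Δθ = 1.207596 − 1.832596 = -0.625000
ω = Δθ/dt = -0.625000/2.5 = -0.2500
R = −Δy/(cos θ' − cos θ) = 8.0000
v = R·ω = 8.0000·-0.2500 = -2.0000

v = -2.0000, ω = -0.2500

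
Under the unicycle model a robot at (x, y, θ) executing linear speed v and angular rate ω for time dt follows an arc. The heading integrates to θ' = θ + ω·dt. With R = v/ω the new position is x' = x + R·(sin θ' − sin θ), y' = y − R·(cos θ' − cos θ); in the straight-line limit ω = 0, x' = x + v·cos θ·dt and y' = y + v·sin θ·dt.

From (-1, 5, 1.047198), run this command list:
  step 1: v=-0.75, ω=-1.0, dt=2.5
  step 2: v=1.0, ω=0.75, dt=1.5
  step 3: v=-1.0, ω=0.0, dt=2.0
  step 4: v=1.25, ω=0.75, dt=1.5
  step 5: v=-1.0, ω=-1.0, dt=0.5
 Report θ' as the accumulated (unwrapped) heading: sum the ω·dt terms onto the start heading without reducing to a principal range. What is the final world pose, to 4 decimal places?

step 1: θ'=-1.4528 (R=0.7500) → pose (-2.3943, 5.2867, -1.4528)
step 2: θ'=-0.3278 (R=1.3333) → pose (-1.4995, 4.1813, -0.3278)
step 3: θ'=-0.3278 (straight) → pose (-3.3930, 4.8253, -0.3278)
step 4: θ'=0.7972 (R=1.6667) → pose (-1.6641, 5.2387, 0.7972)
step 5: θ'=0.2972 (R=1.0000) → pose (-2.0866, 4.9812, 0.2972)

(-2.0866, 4.9812, 0.2972)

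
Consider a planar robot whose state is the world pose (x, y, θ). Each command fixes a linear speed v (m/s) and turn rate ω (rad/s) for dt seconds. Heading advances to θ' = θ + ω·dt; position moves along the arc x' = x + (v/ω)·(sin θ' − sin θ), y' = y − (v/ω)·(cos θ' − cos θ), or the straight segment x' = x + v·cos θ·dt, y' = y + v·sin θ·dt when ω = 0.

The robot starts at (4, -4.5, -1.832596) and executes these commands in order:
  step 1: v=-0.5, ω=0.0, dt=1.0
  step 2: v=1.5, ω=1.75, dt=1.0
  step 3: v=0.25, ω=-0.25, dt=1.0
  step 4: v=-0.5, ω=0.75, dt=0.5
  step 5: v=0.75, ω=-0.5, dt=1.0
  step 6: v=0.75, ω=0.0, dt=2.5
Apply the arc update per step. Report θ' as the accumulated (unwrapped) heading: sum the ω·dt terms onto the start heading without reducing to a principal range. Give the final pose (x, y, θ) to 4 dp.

(7.2931, -6.0899, -0.4576)

step 1: θ'=-1.8326 (straight) → pose (4.1294, -4.0170, -1.8326)
step 2: θ'=-0.0826 (R=0.8571) → pose (4.8866, -5.0931, -0.0826)
step 3: θ'=-0.3326 (R=-1.0000) → pose (5.1306, -5.1445, -0.3326)
step 4: θ'=0.0424 (R=-0.6667) → pose (4.8847, -5.1086, 0.0424)
step 5: θ'=-0.4576 (R=-1.5000) → pose (5.6110, -5.2615, -0.4576)
step 6: θ'=-0.4576 (straight) → pose (7.2931, -6.0899, -0.4576)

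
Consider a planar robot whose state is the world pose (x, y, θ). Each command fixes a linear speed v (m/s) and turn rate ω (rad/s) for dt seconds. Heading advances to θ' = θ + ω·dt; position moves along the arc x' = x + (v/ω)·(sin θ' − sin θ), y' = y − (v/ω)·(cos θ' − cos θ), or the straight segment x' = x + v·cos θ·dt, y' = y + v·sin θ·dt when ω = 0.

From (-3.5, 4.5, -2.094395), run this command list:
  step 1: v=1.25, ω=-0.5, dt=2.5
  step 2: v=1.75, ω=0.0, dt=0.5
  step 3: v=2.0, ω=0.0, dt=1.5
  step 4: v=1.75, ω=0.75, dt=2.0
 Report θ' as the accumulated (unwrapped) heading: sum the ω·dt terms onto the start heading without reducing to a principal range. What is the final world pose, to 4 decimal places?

step 1: θ'=-3.3444 (R=-2.5000) → pose (-6.1686, 3.3012, -3.3444)
step 2: θ'=-3.3444 (straight) → pose (-7.0257, 3.4775, -3.3444)
step 3: θ'=-3.3444 (straight) → pose (-9.9642, 4.0817, -3.3444)
step 4: θ'=-1.8444 (R=2.3333) → pose (-12.6807, 2.4267, -1.8444)

(-12.6807, 2.4267, -1.8444)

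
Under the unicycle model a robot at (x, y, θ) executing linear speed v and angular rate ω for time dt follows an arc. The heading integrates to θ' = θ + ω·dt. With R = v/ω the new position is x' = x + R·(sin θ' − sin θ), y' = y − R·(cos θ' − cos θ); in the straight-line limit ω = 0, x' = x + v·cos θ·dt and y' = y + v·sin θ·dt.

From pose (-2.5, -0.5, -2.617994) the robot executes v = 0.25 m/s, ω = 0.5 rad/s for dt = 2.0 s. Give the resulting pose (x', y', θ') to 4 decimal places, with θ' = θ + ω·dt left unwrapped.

(-2.7494, -0.9094, -1.6180)

θ' = -2.6180 + 0.5·2.0 = -1.6180
R = v/ω = 0.25/0.5 = 0.5000
x' = -2.5 + 0.5000·(sin -1.6180 − sin -2.6180) = -2.7494
y' = -0.5 − 0.5000·(cos -1.6180 − cos -2.6180) = -0.9094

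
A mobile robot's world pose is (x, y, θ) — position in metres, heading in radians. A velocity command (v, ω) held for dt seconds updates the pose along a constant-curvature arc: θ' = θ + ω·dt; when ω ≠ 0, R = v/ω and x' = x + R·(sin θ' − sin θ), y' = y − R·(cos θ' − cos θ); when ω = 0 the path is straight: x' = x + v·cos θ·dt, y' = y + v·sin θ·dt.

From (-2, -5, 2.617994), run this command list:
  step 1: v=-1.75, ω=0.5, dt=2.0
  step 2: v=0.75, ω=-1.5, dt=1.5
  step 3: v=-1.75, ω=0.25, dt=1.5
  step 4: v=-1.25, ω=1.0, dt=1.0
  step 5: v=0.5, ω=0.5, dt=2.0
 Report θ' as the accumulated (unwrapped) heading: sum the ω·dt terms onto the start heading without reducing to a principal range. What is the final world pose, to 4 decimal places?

step 1: θ'=3.6180 (R=-3.5000) → pose (1.3550, -5.0792, 3.6180)
step 2: θ'=1.3680 (R=-0.5000) → pose (0.6360, -4.5342, 1.3680)
step 3: θ'=1.7430 (R=-7.0000) → pose (0.5961, -7.1435, 1.7430)
step 4: θ'=2.7430 (R=-1.2500) → pose (1.3424, -8.0813, 2.7430)
step 5: θ'=3.7430 (R=1.0000) → pose (0.3885, -8.1784, 3.7430)

(0.3885, -8.1784, 3.7430)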